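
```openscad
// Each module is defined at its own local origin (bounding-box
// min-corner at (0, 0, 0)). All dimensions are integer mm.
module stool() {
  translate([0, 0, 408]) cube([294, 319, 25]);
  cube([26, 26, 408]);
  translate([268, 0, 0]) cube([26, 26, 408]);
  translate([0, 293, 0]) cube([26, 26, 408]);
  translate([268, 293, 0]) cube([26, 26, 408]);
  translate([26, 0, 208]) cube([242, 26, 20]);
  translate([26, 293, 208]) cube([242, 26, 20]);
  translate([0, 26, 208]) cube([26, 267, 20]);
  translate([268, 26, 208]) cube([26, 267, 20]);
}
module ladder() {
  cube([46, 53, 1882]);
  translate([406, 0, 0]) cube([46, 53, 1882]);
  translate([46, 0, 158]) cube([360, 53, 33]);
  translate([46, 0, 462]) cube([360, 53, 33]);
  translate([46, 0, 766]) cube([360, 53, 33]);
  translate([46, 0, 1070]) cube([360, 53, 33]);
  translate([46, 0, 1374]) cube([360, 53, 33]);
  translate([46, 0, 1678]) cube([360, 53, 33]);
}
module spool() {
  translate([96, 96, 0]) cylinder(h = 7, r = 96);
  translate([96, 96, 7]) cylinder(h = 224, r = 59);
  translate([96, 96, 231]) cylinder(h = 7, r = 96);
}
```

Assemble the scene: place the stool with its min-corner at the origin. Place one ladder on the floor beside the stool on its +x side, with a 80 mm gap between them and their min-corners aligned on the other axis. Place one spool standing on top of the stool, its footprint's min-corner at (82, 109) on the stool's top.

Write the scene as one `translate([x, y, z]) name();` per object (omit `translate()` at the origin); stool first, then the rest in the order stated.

stool();
translate([374, 0, 0]) ladder();
translate([82, 109, 433]) spool();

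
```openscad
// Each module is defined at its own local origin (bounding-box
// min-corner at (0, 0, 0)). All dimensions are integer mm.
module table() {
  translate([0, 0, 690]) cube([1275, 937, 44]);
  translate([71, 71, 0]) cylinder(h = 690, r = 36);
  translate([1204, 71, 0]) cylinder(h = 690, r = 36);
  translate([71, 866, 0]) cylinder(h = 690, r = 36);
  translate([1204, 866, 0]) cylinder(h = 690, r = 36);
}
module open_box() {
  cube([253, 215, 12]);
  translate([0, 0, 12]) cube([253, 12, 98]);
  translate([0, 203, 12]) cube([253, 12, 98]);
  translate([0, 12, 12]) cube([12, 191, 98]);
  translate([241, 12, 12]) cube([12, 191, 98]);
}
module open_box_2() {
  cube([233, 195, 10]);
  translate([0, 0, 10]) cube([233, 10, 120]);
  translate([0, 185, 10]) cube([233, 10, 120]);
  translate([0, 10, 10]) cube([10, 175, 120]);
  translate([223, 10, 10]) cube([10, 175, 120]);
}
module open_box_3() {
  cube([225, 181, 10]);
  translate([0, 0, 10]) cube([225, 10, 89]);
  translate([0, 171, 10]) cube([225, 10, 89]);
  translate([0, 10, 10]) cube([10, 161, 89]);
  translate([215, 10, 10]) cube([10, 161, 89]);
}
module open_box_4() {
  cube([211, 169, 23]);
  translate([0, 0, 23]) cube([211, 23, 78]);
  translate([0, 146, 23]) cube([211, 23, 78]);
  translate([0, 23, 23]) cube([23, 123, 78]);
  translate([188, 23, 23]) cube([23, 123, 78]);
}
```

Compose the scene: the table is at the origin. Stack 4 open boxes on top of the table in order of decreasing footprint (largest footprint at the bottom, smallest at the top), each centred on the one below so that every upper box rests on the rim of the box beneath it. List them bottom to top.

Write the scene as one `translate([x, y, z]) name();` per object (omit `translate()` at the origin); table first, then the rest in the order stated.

table();
translate([511, 361, 734]) open_box();
translate([521, 371, 844]) open_box_2();
translate([525, 378, 974]) open_box_3();
translate([532, 384, 1073]) open_box_4();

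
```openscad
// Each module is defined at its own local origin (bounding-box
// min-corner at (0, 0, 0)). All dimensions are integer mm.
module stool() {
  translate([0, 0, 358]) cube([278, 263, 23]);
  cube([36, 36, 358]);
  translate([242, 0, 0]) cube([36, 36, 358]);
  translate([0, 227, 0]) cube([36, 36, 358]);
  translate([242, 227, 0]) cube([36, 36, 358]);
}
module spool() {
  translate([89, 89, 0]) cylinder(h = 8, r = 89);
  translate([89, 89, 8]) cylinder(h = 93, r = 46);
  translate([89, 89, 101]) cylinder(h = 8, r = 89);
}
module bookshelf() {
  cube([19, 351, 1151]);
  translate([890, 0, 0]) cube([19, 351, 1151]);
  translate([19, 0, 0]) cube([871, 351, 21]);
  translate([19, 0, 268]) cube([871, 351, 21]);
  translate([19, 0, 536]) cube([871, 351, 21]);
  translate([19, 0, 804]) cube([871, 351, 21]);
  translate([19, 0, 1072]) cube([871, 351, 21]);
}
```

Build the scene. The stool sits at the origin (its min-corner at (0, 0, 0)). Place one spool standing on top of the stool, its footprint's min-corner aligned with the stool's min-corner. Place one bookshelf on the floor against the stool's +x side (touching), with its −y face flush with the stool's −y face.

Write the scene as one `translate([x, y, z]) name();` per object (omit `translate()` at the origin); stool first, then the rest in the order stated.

stool();
translate([0, 0, 381]) spool();
translate([278, 0, 0]) bookshelf();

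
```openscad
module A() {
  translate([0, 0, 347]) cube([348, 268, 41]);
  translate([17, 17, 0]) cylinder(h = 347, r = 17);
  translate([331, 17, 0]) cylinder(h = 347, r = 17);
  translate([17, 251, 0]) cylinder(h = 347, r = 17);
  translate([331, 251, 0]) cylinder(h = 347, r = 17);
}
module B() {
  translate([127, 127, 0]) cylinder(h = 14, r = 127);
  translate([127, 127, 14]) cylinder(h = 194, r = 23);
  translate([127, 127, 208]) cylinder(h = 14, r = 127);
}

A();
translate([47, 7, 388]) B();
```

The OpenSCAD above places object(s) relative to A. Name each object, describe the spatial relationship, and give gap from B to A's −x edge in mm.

A is a stool. B is a spool. The spool is on top of the stool, centred. The gap from the spool to the stool's −x edge is 47 mm.

The spool's min-x is at 47; the stool's min-x is 0; gap = 47 mm.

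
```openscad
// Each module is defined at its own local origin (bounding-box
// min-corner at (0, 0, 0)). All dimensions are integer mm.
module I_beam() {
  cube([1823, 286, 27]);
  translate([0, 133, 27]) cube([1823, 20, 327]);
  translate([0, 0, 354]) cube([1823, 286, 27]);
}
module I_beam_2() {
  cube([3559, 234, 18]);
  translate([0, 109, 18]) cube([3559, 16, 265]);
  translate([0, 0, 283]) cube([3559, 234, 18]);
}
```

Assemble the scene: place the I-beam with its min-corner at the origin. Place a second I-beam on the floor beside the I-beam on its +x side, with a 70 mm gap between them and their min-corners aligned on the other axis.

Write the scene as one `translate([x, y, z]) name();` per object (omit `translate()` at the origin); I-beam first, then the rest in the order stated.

I_beam();
translate([1893, 0, 0]) I_beam_2();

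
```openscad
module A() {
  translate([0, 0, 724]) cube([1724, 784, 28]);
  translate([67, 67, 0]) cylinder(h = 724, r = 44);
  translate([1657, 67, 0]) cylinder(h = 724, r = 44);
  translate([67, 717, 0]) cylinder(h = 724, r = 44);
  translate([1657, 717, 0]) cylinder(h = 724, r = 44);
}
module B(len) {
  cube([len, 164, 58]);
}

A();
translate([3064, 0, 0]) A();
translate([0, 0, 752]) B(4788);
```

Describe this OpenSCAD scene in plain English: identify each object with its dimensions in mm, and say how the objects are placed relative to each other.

A is a rectangular dining table. The top is 1724×784×28 mm with its upper surface at z = 752 mm. It stands on four round legs of 88 mm diameter, each leg's bounding box inset 23 mm from the nearest pair of top edges, running from the floor to the underside of the top.

B is a rectangular beam 4788 mm long (x), 164 mm deep (y), 58 mm thick (z).

The beam spans the tops of two tables placed 1340 mm apart, resting at z = 752 mm.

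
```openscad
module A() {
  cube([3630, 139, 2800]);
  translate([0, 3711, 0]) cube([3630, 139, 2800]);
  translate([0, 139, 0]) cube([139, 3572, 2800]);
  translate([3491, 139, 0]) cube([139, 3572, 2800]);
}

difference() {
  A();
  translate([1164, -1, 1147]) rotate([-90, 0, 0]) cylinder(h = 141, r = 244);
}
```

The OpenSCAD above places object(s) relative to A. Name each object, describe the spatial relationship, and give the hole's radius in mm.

A is a house frame. The house frame has a circular hole through its front wall. The hole's radius is 244 mm.

The subtracted cylinder has r = 244 mm.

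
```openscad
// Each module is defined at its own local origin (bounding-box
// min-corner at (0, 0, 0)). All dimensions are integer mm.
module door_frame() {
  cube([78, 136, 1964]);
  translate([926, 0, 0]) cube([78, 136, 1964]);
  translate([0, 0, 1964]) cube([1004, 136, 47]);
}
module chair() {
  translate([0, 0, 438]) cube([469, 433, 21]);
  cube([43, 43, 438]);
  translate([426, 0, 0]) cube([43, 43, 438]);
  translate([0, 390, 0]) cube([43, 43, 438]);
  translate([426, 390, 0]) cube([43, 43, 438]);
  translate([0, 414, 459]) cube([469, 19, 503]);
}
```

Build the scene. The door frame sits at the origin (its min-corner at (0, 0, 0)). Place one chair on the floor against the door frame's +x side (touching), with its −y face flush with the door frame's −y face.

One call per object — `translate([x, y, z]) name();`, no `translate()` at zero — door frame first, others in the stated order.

door_frame();
translate([1004, 0, 0]) chair();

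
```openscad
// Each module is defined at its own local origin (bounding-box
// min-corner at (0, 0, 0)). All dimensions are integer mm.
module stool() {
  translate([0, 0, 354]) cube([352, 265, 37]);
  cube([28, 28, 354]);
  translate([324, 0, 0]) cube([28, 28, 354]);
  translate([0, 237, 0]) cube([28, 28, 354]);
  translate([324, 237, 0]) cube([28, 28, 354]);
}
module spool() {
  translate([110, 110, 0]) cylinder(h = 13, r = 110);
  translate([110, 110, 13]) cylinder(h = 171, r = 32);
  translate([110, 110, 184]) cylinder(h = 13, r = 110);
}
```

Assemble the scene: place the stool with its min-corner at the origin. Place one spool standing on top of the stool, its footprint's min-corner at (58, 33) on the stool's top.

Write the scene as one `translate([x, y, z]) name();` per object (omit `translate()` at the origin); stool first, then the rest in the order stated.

stool();
translate([58, 33, 391]) spool();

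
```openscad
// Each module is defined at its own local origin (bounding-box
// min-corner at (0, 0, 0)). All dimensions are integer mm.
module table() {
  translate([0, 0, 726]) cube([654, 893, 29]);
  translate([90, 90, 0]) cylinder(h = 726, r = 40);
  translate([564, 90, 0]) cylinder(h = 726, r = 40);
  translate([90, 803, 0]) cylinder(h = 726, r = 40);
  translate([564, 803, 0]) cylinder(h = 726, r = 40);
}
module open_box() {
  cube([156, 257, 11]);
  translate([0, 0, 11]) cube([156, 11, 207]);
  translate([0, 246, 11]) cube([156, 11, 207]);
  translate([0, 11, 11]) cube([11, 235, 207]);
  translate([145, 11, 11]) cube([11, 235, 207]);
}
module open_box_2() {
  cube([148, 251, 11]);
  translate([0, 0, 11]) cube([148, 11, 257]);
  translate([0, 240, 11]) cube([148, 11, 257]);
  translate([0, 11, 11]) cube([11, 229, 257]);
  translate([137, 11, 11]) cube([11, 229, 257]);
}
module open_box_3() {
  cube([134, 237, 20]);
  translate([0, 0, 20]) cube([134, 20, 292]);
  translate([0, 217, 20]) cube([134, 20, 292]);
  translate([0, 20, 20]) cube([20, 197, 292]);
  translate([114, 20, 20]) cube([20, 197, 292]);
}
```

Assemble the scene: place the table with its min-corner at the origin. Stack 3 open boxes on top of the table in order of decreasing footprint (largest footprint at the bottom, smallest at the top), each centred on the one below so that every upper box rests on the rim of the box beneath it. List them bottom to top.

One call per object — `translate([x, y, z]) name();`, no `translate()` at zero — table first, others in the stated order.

table();
translate([249, 318, 755]) open_box();
translate([253, 321, 973]) open_box_2();
translate([260, 328, 1241]) open_box_3();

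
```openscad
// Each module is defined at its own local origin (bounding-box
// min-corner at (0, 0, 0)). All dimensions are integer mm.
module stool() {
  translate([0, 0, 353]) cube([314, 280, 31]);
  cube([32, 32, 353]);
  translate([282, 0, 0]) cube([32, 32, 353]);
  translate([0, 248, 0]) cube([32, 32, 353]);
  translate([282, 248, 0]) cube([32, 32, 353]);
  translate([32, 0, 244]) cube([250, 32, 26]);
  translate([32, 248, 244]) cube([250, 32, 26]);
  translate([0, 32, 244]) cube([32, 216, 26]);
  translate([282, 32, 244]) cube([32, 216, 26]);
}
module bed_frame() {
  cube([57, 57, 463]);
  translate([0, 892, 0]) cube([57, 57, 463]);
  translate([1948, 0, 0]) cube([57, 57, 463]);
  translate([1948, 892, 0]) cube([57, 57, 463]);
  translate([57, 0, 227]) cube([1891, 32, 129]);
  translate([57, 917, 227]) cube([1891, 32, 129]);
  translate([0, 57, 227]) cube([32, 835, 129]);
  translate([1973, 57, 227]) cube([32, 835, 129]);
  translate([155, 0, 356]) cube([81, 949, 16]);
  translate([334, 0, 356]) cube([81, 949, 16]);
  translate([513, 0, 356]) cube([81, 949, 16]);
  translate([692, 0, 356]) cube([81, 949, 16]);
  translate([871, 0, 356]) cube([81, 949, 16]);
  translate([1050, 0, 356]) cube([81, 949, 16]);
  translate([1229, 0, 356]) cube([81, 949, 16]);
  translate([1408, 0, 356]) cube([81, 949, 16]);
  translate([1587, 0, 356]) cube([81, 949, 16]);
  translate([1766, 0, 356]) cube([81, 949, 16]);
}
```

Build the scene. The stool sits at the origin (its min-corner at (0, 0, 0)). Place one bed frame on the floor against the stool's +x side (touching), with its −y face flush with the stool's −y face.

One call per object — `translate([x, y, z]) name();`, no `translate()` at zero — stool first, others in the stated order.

stool();
translate([314, 0, 0]) bed_frame();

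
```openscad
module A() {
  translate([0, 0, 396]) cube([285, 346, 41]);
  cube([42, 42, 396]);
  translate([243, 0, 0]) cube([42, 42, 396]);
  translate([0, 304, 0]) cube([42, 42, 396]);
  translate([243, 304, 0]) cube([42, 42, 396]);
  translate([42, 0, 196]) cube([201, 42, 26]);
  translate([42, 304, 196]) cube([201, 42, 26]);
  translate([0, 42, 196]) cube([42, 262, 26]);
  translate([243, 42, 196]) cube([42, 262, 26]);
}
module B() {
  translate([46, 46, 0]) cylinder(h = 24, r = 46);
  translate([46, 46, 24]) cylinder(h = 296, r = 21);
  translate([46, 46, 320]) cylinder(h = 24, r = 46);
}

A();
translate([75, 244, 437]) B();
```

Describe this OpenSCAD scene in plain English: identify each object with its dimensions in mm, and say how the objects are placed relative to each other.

A is a four-legged stool. The seat is a 285×346×41 mm slab whose top surface is at z = 437 mm; four square legs, each 42×42 mm in cross-section, run from the floor (z = 0) to the underside of the seat, each flush with a corner of the seat. Four stretchers, 42 mm wide and 26 mm tall, connect adjacent legs with their undersides at z = 196 mm, each running between the inner faces of the legs it joins and aligned with the legs' outer faces on the other axis.

B is a spool: two coaxial disc flanges of radius 46 mm and thickness 24 mm, joined by a core cylinder of radius 21 mm and height 296 mm. The lower flange rests on z = 0 and the three cylinders share a vertical axis.

The spool is on top of the stool.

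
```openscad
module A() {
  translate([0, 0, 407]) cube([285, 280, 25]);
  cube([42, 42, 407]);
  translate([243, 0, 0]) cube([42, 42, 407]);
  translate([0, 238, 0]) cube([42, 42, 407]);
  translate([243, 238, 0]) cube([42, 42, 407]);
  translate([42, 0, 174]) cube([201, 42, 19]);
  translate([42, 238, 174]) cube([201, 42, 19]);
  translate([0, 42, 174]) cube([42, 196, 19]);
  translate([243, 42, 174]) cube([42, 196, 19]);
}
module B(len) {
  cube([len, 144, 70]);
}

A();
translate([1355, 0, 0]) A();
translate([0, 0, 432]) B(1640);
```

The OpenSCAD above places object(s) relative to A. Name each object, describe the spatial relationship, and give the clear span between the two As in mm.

A is a stool. B is a beam. A beam spans the tops of two stools. The clear span between the two stools is 1070 mm.

Second stool starts at x = 1355; first ends at x = 285; clear span = 1355 − 285 = 1070 mm.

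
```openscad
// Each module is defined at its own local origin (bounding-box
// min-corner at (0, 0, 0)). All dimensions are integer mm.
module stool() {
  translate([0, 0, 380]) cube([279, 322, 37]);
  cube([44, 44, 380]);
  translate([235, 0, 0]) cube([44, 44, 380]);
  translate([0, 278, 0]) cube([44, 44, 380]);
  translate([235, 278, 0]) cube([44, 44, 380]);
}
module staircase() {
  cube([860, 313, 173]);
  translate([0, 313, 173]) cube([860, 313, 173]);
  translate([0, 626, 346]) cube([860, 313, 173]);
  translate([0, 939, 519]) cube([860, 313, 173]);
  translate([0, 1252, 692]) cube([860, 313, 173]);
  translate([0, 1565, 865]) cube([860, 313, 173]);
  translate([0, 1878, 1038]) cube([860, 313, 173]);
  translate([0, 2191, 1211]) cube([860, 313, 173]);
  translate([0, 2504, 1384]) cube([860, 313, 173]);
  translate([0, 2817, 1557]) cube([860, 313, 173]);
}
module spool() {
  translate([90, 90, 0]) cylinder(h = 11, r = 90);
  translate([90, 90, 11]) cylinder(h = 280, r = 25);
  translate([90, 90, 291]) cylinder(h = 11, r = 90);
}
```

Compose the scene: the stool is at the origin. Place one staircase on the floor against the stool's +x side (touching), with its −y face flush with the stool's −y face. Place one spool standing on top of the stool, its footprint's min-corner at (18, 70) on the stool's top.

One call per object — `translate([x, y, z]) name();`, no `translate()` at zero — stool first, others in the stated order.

stool();
translate([279, 0, 0]) staircase();
translate([18, 70, 417]) spool();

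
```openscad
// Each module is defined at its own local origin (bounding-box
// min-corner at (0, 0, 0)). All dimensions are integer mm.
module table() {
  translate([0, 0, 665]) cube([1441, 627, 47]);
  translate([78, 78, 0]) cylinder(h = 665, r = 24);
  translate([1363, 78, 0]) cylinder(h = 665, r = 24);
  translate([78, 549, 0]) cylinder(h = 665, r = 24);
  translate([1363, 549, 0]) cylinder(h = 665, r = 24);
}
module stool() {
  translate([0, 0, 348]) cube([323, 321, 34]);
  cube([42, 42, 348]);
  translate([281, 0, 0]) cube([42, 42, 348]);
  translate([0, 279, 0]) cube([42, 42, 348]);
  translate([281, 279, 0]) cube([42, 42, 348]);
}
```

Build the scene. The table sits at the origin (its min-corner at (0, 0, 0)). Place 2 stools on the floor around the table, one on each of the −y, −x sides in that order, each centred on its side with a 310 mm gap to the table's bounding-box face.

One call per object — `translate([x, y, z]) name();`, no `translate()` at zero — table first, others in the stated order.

table();
translate([559, -631, 0]) stool();
translate([-633, 153, 0]) stool();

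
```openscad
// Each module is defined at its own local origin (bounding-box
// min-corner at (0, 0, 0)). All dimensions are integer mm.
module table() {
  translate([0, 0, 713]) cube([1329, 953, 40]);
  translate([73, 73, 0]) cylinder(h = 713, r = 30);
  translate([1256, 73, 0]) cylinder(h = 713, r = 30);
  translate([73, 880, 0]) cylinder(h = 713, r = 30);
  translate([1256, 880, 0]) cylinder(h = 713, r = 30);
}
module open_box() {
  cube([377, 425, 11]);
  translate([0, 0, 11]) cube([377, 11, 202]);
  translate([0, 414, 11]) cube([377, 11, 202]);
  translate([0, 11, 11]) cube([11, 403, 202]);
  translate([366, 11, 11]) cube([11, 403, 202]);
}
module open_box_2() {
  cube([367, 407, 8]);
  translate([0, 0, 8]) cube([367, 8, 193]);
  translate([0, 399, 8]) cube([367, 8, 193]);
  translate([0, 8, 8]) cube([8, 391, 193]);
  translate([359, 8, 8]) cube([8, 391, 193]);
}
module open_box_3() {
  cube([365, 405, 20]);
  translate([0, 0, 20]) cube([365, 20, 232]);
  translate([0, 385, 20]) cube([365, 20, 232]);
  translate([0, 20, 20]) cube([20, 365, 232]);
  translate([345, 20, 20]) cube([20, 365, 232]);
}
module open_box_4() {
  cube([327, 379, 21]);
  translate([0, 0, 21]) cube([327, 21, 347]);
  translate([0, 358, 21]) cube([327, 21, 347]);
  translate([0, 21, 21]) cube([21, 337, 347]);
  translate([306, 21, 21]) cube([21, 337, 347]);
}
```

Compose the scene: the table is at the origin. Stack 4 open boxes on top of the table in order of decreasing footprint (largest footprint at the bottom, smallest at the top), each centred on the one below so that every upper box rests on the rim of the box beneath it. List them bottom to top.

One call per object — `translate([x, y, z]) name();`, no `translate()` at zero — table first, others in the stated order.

table();
translate([476, 264, 753]) open_box();
translate([481, 273, 966]) open_box_2();
translate([482, 274, 1167]) open_box_3();
translate([501, 287, 1419]) open_box_4();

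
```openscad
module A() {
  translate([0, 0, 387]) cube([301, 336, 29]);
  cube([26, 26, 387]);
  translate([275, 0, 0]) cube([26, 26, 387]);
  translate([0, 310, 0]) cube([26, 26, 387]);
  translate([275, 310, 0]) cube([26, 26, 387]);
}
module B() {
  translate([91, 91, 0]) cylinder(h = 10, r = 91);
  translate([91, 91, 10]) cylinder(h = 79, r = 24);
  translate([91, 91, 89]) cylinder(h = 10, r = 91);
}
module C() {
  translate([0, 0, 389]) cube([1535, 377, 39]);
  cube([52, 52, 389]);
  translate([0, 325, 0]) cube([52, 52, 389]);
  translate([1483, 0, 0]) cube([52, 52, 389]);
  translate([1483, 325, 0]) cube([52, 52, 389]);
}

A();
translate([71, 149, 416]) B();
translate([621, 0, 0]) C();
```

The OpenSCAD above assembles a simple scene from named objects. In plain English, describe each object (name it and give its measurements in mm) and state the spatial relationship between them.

A is a four-legged stool. The seat is 301×336 mm, 29 mm thick, top at z = 416 mm. It stands on four square legs, each 26×26 mm in cross-section, from z = 0 to the seat underside, each flush with a corner of the seat.

B is a spool: two coaxial disc flanges of radius 91 mm and thickness 10 mm, joined by a core cylinder of radius 24 mm and height 79 mm. The lower flange rests on z = 0 and the three cylinders share a vertical axis.

C is a long wooden bench with a 1535 mm (x) × 377 mm (y) seat, 39 mm thick, its top surface 428 mm above the floor. Four 52 mm square legs at the seat corners, flush with the edges, run from z = 0 to the seat underside.

The spool is on top of the stool. The bench is on the floor beside the stool on its +x side.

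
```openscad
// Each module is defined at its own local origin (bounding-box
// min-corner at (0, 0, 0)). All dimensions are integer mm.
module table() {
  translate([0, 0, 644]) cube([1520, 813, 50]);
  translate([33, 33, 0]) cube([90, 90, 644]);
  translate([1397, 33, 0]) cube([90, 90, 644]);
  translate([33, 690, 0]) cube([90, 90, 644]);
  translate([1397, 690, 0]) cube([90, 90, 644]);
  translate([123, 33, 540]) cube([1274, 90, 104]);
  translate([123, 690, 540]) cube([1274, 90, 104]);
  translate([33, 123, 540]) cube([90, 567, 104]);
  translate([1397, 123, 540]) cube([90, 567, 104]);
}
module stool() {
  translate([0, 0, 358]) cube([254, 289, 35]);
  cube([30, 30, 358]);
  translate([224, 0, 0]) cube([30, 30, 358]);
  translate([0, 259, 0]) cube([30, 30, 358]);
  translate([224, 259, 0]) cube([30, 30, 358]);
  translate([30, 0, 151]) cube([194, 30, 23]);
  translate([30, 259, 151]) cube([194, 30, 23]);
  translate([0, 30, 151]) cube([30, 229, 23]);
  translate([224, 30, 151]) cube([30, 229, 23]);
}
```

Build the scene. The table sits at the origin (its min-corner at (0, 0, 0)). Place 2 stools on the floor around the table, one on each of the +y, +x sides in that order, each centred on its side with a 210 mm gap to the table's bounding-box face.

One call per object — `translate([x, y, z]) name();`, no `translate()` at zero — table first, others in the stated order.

table();
translate([633, 1023, 0]) stool();
translate([1730, 262, 0]) stool();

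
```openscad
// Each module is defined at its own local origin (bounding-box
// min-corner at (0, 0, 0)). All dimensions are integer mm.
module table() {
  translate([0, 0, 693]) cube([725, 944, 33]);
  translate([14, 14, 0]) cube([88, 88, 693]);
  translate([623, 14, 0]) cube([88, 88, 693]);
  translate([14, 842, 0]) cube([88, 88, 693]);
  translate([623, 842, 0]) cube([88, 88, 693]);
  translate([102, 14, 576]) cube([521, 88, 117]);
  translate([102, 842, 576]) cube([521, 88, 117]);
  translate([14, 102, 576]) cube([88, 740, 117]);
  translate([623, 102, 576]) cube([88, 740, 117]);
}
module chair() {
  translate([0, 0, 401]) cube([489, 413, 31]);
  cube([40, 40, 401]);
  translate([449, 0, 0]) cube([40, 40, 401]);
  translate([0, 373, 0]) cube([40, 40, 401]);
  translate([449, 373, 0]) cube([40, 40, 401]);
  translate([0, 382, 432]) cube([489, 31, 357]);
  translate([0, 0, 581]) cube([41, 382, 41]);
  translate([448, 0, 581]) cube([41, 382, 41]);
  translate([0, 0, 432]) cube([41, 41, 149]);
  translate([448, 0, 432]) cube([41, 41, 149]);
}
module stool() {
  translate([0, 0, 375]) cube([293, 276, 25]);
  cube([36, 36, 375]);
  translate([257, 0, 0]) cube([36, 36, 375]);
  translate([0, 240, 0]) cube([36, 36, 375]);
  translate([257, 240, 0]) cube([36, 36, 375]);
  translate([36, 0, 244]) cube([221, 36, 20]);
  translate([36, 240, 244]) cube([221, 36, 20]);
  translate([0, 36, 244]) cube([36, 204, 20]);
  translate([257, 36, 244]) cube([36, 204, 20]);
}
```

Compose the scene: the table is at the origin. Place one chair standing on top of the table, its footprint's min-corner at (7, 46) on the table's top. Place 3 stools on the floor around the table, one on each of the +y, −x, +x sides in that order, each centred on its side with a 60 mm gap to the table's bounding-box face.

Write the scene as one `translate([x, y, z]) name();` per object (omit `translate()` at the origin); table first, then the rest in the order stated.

table();
translate([7, 46, 726]) chair();
translate([216, 1004, 0]) stool();
translate([-353, 334, 0]) stool();
translate([785, 334, 0]) stool();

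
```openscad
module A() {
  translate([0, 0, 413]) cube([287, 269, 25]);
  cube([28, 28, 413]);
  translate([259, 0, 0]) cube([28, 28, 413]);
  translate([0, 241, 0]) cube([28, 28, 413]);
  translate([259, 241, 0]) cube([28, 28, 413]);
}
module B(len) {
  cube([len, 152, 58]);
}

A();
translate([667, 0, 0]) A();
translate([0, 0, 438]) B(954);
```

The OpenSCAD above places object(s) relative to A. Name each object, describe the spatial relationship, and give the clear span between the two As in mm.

A is a stool. B is a beam. A beam spans the tops of two stools. The clear span between the two stools is 380 mm.

Second stool starts at x = 667; first ends at x = 287; clear span = 667 − 287 = 380 mm.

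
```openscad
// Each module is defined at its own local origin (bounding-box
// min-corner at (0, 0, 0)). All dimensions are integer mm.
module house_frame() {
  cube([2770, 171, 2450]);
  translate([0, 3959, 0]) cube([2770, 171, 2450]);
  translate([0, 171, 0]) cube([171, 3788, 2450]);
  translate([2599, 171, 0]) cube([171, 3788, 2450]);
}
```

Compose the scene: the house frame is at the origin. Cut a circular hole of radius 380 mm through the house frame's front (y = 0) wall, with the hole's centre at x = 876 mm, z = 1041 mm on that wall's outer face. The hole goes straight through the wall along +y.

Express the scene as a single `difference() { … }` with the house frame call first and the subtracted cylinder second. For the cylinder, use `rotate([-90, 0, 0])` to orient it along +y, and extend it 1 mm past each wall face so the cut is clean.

difference() {
  house_frame();
  translate([876, -1, 1041]) rotate([-90, 0, 0]) cylinder(h = 173, r = 380);
}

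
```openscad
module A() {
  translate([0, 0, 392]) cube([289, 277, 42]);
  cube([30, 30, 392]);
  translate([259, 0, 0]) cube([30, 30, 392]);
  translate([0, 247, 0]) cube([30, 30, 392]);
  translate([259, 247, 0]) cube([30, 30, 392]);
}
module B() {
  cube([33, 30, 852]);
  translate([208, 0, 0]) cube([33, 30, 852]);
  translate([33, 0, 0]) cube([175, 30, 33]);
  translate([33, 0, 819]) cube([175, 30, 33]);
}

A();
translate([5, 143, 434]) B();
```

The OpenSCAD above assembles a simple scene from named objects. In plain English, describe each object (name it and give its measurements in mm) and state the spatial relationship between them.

A is a four-legged stool. The seat is a 289×277×42 mm slab whose top surface is at z = 434 mm; four square legs, each 30×30 mm in cross-section, run from the floor (z = 0) to the underside of the seat, each flush with a corner of the seat.

B is a picture frame with a 175×786 mm rectangular opening (x by z) and a uniform 33 mm border on every side. Frame depth is 30 mm along y. It is built from two vertical stiles running the full outside height and two horizontal rails spanning the gap between the stiles.

The picture frame is on top of the stool.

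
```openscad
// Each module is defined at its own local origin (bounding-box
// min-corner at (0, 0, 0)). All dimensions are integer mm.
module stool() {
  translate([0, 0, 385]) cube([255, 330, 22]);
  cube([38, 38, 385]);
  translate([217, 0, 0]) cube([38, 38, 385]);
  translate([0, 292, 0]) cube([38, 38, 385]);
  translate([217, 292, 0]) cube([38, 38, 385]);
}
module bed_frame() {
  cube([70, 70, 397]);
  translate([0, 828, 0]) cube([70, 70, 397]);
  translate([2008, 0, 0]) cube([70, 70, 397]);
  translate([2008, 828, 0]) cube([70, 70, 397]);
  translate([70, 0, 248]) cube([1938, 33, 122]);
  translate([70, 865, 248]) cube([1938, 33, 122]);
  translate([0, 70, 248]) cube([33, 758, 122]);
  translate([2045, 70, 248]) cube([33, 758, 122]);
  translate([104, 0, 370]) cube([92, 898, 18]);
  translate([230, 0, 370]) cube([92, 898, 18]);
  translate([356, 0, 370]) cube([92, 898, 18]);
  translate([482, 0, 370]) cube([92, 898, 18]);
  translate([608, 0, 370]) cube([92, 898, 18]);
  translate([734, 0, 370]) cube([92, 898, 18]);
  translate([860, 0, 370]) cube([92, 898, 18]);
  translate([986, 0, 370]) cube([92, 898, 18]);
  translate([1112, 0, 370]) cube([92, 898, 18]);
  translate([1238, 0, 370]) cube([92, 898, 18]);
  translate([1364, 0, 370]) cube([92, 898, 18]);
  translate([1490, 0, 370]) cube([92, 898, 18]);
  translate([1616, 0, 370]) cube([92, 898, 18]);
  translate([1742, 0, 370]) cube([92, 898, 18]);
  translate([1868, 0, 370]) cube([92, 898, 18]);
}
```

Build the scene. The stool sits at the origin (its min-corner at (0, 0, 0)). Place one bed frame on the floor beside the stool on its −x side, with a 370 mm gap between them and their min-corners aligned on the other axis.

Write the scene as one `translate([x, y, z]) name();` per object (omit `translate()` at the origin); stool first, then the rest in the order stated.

stool();
translate([-2448, 0, 0]) bed_frame();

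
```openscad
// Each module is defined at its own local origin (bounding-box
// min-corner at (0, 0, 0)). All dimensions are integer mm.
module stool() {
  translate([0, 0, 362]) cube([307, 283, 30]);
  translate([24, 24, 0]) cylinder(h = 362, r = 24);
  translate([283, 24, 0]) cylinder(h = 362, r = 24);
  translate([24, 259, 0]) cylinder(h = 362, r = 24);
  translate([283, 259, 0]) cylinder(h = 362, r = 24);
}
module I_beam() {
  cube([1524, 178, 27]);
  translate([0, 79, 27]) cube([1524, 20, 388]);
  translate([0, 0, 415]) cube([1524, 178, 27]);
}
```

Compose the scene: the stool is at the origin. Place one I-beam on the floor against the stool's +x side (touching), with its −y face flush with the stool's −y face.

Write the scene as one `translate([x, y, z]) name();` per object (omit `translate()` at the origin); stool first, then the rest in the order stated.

stool();
translate([307, 0, 0]) I_beam();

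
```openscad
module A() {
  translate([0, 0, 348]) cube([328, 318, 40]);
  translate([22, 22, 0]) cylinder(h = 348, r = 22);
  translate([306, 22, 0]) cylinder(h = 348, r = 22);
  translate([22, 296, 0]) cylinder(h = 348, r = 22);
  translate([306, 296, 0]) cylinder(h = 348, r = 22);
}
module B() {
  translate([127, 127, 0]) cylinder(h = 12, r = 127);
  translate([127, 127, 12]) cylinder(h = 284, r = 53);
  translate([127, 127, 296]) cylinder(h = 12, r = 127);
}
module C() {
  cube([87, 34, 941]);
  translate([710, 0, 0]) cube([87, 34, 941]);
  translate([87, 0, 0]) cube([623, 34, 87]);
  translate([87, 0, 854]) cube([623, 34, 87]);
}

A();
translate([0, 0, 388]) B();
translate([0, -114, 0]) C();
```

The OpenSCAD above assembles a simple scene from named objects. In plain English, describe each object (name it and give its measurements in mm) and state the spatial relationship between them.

A is a four-legged stool. The seat is 328×318 mm, 40 mm thick, top at z = 388 mm. It stands on four round legs, each 44 mm in diameter, from z = 0 to the seat underside, each leg's axis is inset half a diameter from the nearest pair of seat edges (so the leg's bounding box is flush with the corner).

B is a spool: two coaxial disc flanges of radius 127 mm and thickness 12 mm, joined by a core cylinder of radius 53 mm and height 284 mm. The lower flange rests on z = 0 and the three cylinders share a vertical axis.

C is a picture frame with a 623×767 mm rectangular opening (x by z) and a uniform 87 mm border on every side. Frame depth is 34 mm along y. It is built from two vertical stiles running the full outside height and two horizontal rails spanning the gap between the stiles.

The spool is on top of the stool. The picture frame is on the floor beside the stool on its −y side.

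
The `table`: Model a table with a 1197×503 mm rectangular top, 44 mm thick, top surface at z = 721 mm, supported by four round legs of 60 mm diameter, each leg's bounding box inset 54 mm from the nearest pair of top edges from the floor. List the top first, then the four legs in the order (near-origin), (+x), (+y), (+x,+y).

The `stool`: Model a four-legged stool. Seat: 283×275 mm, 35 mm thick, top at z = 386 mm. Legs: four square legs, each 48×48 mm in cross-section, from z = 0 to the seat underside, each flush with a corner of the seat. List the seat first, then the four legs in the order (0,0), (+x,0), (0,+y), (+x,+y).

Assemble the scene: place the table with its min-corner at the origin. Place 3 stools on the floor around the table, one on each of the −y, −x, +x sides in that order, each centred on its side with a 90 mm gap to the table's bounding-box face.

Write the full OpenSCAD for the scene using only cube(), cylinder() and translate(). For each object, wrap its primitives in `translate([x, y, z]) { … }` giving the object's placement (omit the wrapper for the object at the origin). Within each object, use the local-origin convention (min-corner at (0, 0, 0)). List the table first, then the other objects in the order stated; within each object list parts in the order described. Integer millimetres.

translate([0, 0, 677]) cube([1197, 503, 44]);
translate([84, 84, 0]) cylinder(h = 677, r = 30);
translate([1113, 84, 0]) cylinder(h = 677, r = 30);
translate([84, 419, 0]) cylinder(h = 677, r = 30);
translate([1113, 419, 0]) cylinder(h = 677, r = 30);
translate([457, -365, 0]) {
  translate([0, 0, 351]) cube([283, 275, 35]);
  cube([48, 48, 351]);
  translate([235, 0, 0]) cube([48, 48, 351]);
  translate([0, 227, 0]) cube([48, 48, 351]);
  translate([235, 227, 0]) cube([48, 48, 351]);
}
translate([-373, 114, 0]) {
  translate([0, 0, 351]) cube([283, 275, 35]);
  cube([48, 48, 351]);
  translate([235, 0, 0]) cube([48, 48, 351]);
  translate([0, 227, 0]) cube([48, 48, 351]);
  translate([235, 227, 0]) cube([48, 48, 351]);
}
translate([1287, 114, 0]) {
  translate([0, 0, 351]) cube([283, 275, 35]);
  cube([48, 48, 351]);
  translate([235, 0, 0]) cube([48, 48, 351]);
  translate([0, 227, 0]) cube([48, 48, 351]);
  translate([235, 227, 0]) cube([48, 48, 351]);
}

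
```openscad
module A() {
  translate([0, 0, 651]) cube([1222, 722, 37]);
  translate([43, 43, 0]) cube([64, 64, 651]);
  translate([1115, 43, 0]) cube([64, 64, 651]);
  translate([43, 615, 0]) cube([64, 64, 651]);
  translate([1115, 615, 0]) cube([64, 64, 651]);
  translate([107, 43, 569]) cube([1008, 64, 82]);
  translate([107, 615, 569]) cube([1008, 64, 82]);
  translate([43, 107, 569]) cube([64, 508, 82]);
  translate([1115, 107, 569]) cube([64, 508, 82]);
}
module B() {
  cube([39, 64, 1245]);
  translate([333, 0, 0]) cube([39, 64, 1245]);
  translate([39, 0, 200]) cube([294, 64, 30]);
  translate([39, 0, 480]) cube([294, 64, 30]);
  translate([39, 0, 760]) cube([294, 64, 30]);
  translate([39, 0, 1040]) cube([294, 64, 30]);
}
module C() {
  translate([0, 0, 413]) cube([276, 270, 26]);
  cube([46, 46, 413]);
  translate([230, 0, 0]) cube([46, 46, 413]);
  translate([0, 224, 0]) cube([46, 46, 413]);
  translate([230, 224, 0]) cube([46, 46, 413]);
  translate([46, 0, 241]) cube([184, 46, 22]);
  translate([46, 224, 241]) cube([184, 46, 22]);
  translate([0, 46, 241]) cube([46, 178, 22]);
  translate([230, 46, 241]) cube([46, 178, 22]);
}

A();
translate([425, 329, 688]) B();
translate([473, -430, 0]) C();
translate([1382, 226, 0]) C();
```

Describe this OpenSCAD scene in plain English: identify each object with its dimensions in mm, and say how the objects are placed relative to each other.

A is a table: top 1222 mm (x) × 722 mm (y), 37 mm thick, upper face at z = 688 mm, on four 64×64 mm square legs, each inset 43 mm from the nearest pair of top edges, running from z = 0 to the bottom of the top. Four apron rails, 64 mm thick and 82 mm tall, run between adjacent legs with their top edges flush with the underside of the top and their outer faces flush with the legs' outer faces.

B is a wooden ladder with two side rails of 39×64 mm section and 1245 mm height, set 372 mm apart overall. Between them run 4 rectangular rungs (64 mm deep, 30 mm thick), front faces flush with the rails' −y face. The bottom of the first rung is 200 mm above the floor and each subsequent rung is 280 mm higher than the one below.

C is a simple wooden stool: a rectangular seat 276 mm (x) by 270 mm (y), 26 mm thick, top face at z = 439 mm, on four square legs, each 46×46 mm in cross-section. The legs rest on z = 0, each flush with a corner of the seat. Four stretchers, 46 mm wide and 22 mm tall, connect adjacent legs with their undersides at z = 241 mm, each running between the inner faces of the legs it joins and aligned with the legs' outer faces on the other axis.

The ladder is on top of the table, centred. Two stools sit around the table at the −y, +x sides.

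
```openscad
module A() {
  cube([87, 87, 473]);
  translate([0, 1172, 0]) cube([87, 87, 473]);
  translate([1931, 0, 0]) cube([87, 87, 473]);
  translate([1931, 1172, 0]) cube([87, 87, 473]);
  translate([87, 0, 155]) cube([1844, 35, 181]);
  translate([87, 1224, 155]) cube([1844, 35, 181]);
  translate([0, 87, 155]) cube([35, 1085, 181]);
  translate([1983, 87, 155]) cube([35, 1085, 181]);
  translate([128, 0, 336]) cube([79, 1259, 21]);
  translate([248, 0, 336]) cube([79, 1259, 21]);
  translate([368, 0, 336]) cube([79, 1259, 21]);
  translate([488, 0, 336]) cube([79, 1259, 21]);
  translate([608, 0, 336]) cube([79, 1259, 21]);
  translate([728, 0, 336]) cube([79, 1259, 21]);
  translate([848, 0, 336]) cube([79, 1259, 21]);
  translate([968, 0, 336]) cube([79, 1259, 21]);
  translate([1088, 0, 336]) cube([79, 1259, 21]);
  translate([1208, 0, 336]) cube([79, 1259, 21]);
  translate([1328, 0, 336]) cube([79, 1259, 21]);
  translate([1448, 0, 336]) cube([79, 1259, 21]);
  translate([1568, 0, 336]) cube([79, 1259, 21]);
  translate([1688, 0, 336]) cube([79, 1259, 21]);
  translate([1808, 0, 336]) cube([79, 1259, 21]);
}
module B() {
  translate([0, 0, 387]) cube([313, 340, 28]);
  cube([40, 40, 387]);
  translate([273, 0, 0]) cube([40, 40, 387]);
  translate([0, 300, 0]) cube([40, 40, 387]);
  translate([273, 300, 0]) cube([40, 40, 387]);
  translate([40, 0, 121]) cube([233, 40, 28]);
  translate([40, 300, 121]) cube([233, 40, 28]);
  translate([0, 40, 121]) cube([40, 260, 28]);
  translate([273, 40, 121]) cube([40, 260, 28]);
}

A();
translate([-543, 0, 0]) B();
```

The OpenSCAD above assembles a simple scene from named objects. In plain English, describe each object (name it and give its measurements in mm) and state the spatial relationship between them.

A is a bed frame 2018 mm long (x) by 1259 mm wide (y). Four 87×87 mm corner posts, 473 mm tall, at the corners of the footprint. Four rails of 35 mm thickness and 181 mm height run between adjacent posts with their undersides at z = 155 mm, their outer faces flush with the outside of the frame (the two x-running rails run between the posts' inner faces; the two y-running rails run between the posts' inner faces). 15 slats, each 79 mm wide (x) and 21 mm thick, lie across the top of the two x-running rails, running the full 1259 mm width of the frame in y; the slats are evenly spaced along x between the inner faces of the end posts with equal gaps (rounded down to the nearest mm) at the −x end and between each pair — any rounding remainder accumulates at the +x end.

B is a simple wooden stool: a rectangular seat 313 mm (x) by 340 mm (y), 28 mm thick, top face at z = 415 mm, on four square legs, each 40×40 mm in cross-section. The legs rest on z = 0, each flush with a corner of the seat. Four stretchers, 40 mm wide and 28 mm tall, connect adjacent legs with their undersides at z = 121 mm, each running between the inner faces of the legs it joins and aligned with the legs' outer faces on the other axis.

The stool is on the floor beside the bed frame on its −x side.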